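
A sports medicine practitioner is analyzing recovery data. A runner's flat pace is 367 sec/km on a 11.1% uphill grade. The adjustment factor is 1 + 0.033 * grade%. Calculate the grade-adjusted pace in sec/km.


Factor = 1 + 0.033 * 11.1 = 1.3663
Adjusted pace = 367 * 1.3663
= 501.43 sec/km

501.43 s/km


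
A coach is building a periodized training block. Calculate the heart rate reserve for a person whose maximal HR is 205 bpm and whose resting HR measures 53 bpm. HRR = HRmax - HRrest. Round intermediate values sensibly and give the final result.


HRmax = 205 bpm
HRrest = 53 bpm
HRR = 205 - 53 = 152 bpm

152 bpm


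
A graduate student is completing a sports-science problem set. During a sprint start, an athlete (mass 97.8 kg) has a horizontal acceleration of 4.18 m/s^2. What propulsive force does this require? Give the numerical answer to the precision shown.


Propulsive force = mass * acceleration
= 97.8 kg * 4.18 m/s^2
= 408.8 N

408.8 N


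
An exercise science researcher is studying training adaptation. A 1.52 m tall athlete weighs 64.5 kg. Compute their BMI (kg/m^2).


height^2 = 2.3104 m^2
BMI = 64.5 / 2.3104 = 27.92 kg/m^2

27.92 kg/m^2


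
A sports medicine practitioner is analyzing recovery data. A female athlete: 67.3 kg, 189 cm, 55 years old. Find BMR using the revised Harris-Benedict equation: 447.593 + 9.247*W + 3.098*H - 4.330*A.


Intercept = 447.593
Weight contribution = 9.247 * 67.3 = 622.3231
Height contribution = 3.098 * 189 = 585.522
Age contribution = 4.33 * 55 = 238.15
BMR = 447.593 + 622.3231 + 585.522 - 238.15
= 1417.29 kcal/day

1417.29 kcal/day


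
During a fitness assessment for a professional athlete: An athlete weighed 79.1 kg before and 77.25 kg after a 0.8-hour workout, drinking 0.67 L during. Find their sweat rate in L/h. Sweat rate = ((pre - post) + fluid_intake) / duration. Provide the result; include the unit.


Body mass change = 1.85 kg
Total sweat loss = 1.85 + 0.67 = 2.52 L
Rate = 2.52 / 0.8 = 3.15 L/h

3.15 L/h


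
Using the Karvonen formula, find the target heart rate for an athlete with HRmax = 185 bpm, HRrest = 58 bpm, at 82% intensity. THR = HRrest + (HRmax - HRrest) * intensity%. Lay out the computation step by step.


HRR = 185 - 58 = 127
THR = 58 + 127 * 0.82
= 58 + 104.14
= 162.14 bpm

162.14 bpm


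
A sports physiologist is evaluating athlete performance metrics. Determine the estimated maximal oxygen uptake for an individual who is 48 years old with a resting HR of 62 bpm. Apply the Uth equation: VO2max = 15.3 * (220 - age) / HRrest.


HRmax = 220 - 48 = 172
VO2max = 15.3 * (172 / 62)
= 15.3 * 2.7742
= 42.45 mL/kg/min

42.45 mL/kg/min


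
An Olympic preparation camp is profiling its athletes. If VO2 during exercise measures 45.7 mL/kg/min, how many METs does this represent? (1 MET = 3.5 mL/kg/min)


METs = VO2 / 3.5 = 45.7 / 3.5 = 13.06

13.06 METs


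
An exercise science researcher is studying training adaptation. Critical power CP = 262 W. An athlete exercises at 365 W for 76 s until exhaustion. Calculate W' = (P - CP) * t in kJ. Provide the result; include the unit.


P - CP = 365 - 262 = 103 W
W' = 103 * 76 = 7828 J
= 7828 / 1000 = 7.828 kJ

7.828 kJ


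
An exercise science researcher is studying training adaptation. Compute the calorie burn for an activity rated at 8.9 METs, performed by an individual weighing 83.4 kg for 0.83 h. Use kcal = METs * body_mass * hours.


Product of METs and mass = 8.9 * 83.4 = 742.26
Total kcal = 742.26 * 0.83 = 616.08 kcal

616.08 kcal


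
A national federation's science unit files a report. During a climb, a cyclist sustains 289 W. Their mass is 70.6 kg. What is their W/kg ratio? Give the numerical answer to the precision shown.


Power-to-weight = 289 W / 70.6 kg
= 4.093 W/kg

4.093 W/kg


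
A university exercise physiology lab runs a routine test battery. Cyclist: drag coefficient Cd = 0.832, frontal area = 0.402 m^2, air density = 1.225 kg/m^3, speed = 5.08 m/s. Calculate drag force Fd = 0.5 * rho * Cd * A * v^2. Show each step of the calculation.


v^2 = 5.08^2 = 25.8064
Fd = 0.5 * 1.225 * 0.832 * 0.402 * 25.8064
= 5.287 N

5.287 N


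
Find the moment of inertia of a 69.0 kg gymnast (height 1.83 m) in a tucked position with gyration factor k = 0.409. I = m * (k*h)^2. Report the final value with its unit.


Radius of gyration = 0.409 * 1.83 = 0.74847 m
I = 69.0 * 0.74847^2
= 69.0 * 0.560207
= 38.654 kg*m^2

38.654 kg*m^2


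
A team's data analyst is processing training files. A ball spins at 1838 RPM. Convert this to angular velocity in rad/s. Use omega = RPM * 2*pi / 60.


omega = 1838 * 2 * pi / 60
= 1838 * 6.28318531 / 60
= 11548.495 / 60
= 192.475 rad/s

192.475 rad/s


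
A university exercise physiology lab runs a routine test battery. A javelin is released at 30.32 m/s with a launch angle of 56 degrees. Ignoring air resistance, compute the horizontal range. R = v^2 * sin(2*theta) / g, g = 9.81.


Launch speed squared = 919.3024
sin(2 * 56 deg) = 0.927184
Range = 919.3024 * 0.927184 / 9.81
= 86.887 m

86.887 m


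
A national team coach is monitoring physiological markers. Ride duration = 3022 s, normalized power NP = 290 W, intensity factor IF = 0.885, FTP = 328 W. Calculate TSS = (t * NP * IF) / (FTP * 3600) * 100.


Numerator = 3022 * 290 * 0.885 = 775596.3
Denominator = 328 * 3600 = 1180800
TSS = 775596.3 / 1180800 * 100
= 65.68

65.68 TSS


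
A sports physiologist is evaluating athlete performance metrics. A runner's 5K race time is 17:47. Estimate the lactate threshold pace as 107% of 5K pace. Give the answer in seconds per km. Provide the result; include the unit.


Total race time = 17*60 + 47 = 1067 seconds
5K pace = 1067 / 5 = 213.4 sec/km
LT pace = 213.4 * 1.07 = 228.34 sec/km

228.34 s/km


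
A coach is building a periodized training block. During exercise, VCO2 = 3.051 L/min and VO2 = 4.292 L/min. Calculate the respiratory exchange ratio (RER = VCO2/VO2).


RER = VCO2 / VO2
= 3.051 / 4.292
= 0.7109

0.7109


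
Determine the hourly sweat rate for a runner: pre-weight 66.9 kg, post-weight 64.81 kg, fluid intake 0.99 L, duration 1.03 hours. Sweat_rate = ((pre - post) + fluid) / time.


Mass lost = 66.9 - 64.81 = 2.09 kg
Add fluid consumed: 2.09 + 0.99 = 3.08 L total sweat
Sweat rate = 3.08 / 1.03 = 2.99 L/h

2.99 L/h


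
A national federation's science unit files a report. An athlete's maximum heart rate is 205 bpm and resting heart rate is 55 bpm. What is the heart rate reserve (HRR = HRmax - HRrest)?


HRR = HRmax - HRrest
= 205 - 55
= 150 bpm

150 bpm


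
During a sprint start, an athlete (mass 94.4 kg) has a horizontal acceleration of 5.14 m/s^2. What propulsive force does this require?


Propulsive force = mass * acceleration
= 94.4 kg * 5.14 m/s^2
= 485.22 N

485.22 N


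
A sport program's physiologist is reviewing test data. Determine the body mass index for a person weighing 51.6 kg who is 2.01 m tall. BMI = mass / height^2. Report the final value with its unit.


BMI = mass / height^2
= 51.6 / 2.01^2
= 51.6 / 4.0401
= 12.77 kg/m^2

12.77 kg/m^2


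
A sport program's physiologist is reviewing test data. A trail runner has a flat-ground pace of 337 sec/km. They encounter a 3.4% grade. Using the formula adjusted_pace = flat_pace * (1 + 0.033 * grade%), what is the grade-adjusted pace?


Grade factor = 1 + 0.033 * 3.4 = 1.1122
Adjusted = 337 * 1.1122 = 374.81 sec/km

374.81 s/km


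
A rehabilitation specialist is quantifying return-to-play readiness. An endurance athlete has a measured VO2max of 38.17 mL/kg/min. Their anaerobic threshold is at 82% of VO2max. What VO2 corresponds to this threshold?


Anaerobic threshold VO2 = VO2max * 82%
= 38.17 * 0.82
= 31.3 mL/kg/min

31.3 mL/kg/min


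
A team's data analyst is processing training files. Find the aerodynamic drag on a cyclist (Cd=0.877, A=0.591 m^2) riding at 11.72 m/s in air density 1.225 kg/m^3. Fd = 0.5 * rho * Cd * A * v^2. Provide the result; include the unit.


Fd = 0.5 * 1.225 * 0.877 * 0.591 * 11.72^2
= 0.5 * 1.225 * 0.877 * 0.591 * 137.3584
= 43.606 N

43.606 N


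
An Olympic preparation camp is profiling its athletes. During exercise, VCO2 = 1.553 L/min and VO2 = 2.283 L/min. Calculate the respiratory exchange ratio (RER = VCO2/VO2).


RER = VCO2 / VO2
= 1.553 / 2.283
= 0.6802

0.6802


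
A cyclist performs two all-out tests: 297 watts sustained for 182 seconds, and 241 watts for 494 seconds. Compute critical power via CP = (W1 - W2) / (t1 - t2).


W1 = P1 * t1 = 297 * 182 = 54054 J
W2 = P2 * t2 = 241 * 494 = 119054 J
CP = (54054 - 119054) / (182 - 494)
= 208.33 W

208.33 W


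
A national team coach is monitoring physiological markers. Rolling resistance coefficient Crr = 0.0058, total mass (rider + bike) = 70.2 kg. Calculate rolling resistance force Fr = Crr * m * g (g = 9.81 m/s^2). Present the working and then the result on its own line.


Fr = Crr * m * g
= 0.0058 * 70.2 * 9.81
= 3.994 N

3.994 N


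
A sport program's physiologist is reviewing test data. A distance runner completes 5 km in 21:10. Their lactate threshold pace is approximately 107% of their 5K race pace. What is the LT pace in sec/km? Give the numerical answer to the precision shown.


Convert to seconds: 21 min 10 s = 1270 s
Pace per km = 1270 / 5 = 254.0 s/km
LT pace = 254.0 * 1.07 = 271.78 s/km

271.78 s/km


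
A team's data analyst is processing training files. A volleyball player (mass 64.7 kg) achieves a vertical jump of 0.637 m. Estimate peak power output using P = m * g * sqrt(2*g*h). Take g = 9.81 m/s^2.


2 * g * h = 2 * 9.81 * 0.637 = 12.49794
sqrt(12.49794) = 3.535243 m/s
P = 64.7 * 9.81 * 3.535243 = 2243.84 W

2243.84 W


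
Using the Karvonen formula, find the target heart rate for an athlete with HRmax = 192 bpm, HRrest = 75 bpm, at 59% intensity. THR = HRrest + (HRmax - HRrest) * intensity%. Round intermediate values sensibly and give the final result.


HRR = 192 - 75 = 117
THR = 75 + 117 * 0.59
= 75 + 69.03
= 144.03 bpm

144.03 bpm


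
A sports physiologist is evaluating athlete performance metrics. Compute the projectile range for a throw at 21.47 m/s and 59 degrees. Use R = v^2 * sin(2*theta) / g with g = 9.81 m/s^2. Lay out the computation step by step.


Two times the angle = 118 degrees
sin(118) = 0.882948
R = 460.9609 * 0.882948 / 9.81 = 41.489 m

41.489 m


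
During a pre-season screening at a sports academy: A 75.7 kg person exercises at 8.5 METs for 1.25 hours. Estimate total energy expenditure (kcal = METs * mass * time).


Energy = METs * mass(kg) * time(h)
= 8.5 * 75.7 * 1.25
= 804.31 kcal

804.31 kcal


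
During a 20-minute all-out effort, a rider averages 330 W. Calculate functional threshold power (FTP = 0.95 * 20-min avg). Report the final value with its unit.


FTP = 0.95 * 330
= 313.5 W

313.5 W


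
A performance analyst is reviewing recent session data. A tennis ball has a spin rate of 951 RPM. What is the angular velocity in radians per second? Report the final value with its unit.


Convert RPM to rad/s: multiply by 2*pi and divide by 60
omega = 951 * 2 * pi / 60
= 99.588 rad/s

99.588 rad/s


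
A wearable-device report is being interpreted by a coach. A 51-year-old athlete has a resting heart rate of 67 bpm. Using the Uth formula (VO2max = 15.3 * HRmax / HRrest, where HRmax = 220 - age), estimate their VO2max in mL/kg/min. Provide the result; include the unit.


HRmax = 220 - 51 = 169 bpm
Ratio = HRmax / HRrest = 169 / 67 = 2.5224
VO2max = 15.3 * 2.5224 = 38.59 mL/kg/min

38.59 mL/kg/min


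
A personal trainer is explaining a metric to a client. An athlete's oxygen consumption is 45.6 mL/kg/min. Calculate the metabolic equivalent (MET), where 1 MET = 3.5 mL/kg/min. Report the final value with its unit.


MET = VO2 / 3.5
= 45.6 / 3.5
= 13.03 METs

13.03 METs


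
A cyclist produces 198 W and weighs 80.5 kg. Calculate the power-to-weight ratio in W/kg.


P/W = power / mass
= 198 / 80.5
= 2.46 W/kg

2.46 W/kg


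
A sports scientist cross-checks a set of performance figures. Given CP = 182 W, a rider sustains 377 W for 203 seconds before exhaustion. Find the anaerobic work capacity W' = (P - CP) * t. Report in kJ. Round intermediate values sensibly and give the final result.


Excess power = 377 - 182 = 195 W
Work above CP = 195 * 203 = 39585 J
W' = 39.585 kJ

39.585 kJ


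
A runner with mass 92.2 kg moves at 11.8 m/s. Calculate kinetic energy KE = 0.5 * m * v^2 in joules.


v^2 = 11.8^2 = 139.24
KE = 0.5 * 92.2 * 139.24
= 6418.96 J

6418.96 J


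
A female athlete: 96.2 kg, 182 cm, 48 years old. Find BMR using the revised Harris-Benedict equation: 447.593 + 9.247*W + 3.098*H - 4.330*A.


Intercept = 447.593
Weight contribution = 9.247 * 96.2 = 889.5614
Height contribution = 3.098 * 182 = 563.836
Age contribution = 4.33 * 48 = 207.84
BMR = 447.593 + 889.5614 + 563.836 - 207.84
= 1693.15 kcal/day

1693.15 kcal/day


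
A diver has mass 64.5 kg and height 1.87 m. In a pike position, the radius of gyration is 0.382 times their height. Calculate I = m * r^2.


r = 0.382 * 1.87 = 0.71434 m
I = m * r^2 = 64.5 * 0.510282 = 32.913 kg*m^2

32.913 kg*m^2


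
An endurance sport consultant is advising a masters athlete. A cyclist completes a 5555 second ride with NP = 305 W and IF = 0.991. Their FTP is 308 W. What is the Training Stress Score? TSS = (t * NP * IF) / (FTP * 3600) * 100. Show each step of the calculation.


t * NP * IF = 5555 * 305 * 0.991 = 1679026.525
FTP * 3600 = 1108800
TSS = (1679026.525 / 1108800) * 100 = 151.43

151.43 TSS


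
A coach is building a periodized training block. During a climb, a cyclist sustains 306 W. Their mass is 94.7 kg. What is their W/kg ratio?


Power-to-weight = 306 W / 94.7 kg
= 3.231 W/kg

3.231 W/kg


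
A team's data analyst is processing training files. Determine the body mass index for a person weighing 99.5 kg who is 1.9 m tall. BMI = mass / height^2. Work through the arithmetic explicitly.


BMI = mass / height^2
= 99.5 / 1.9^2
= 99.5 / 3.61
= 27.56 kg/m^2

27.56 kg/m^2


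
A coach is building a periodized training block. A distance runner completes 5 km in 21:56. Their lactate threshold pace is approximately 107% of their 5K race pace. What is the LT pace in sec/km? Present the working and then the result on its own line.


Convert to seconds: 21 min 56 s = 1316 s
Pace per km = 1316 / 5 = 263.2 s/km
LT pace = 263.2 * 1.07 = 281.62 s/km

281.62 s/km


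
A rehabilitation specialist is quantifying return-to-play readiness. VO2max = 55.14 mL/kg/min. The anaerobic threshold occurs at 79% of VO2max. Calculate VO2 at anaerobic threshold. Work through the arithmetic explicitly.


AT fraction = 79 / 100 = 0.79
AT VO2 = 55.14 * 0.79
= 43.56 mL/kg/min

43.56 mL/kg/min


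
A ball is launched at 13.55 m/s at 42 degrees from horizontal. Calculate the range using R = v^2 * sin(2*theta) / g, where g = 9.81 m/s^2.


sin(2 * 42) = sin(84) = 0.994522
v^2 = 13.55^2 = 183.6025
R = 183.6025 * 0.994522 / 9.81
= 18.613 m

18.613 m


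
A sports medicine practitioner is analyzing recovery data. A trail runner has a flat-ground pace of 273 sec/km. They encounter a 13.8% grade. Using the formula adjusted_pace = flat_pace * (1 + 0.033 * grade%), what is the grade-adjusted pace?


Grade factor = 1 + 0.033 * 13.8 = 1.4554
Adjusted = 273 * 1.4554 = 397.32 sec/km

397.32 s/km


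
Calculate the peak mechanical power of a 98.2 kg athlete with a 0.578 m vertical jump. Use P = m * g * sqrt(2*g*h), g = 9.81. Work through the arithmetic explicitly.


First, sqrt(2gh) = sqrt(2 * 9.81 * 0.578)
= sqrt(11.34036) = 3.367545 m/s
Power = 98.2 * 9.81 * 3.367545 = 3244.1 W

3244.1 W


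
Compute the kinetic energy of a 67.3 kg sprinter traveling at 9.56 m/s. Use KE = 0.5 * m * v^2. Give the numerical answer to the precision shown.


Velocity squared = 91.3936
KE = 0.5 * 67.3 * 91.3936 = 3075.39 J

3075.39 J


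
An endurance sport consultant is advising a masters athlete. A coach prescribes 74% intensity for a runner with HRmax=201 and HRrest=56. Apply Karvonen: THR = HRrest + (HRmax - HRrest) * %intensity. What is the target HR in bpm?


Heart rate reserve = 201 - 56 = 145
Intensity fraction = 74 / 100 = 0.74
THR = 56 + 145 * 0.74 = 163.3 bpm

163.3 bpm


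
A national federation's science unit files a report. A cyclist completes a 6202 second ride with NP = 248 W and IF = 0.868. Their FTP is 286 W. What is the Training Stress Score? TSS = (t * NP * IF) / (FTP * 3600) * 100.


t * NP * IF = 6202 * 248 * 0.868 = 1335067.328
FTP * 3600 = 1029600
TSS = (1335067.328 / 1029600) * 100 = 129.67

129.67 TSS


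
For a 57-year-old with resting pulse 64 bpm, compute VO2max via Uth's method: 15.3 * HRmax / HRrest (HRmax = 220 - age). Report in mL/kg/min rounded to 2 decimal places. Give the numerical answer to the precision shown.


Step 1: HRmax = 220 - 57 = 163 bpm
Step 2: Ratio = 163 / 64 = 2.5469
Step 3: VO2max = 15.3 * 2.5469 = 38.97 mL/kg/min

38.97 mL/kg/min


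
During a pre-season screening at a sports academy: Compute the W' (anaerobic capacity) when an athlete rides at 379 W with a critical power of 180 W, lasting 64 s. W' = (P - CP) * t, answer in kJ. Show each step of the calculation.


Above-CP power = 199 W
Duration = 64 s
W' = 199 * 64 = 12736 J
Convert: 12736 / 1000 = 12.736 kJ

12.736 kJ


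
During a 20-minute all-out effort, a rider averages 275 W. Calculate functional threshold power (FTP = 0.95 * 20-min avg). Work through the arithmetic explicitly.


FTP = 0.95 * 275
= 261.25 W

261.25 W


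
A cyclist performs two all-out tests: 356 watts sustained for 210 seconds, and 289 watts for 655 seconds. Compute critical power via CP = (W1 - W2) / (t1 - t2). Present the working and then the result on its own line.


W1 = P1 * t1 = 356 * 210 = 74760 J
W2 = P2 * t2 = 289 * 655 = 189295 J
CP = (74760 - 189295) / (210 - 655)
= 257.38 W

257.38 W


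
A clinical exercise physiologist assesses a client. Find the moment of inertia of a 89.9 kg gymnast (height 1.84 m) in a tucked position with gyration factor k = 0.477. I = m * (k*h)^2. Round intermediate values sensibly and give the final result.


Radius of gyration = 0.477 * 1.84 = 0.87768 m
I = 89.9 * 0.87768^2
= 89.9 * 0.770322
= 69.252 kg*m^2

69.252 kg*m^2


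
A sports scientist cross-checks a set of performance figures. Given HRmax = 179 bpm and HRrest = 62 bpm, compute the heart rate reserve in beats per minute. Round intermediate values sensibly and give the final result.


Heart rate reserve = maximum HR minus resting HR
HRR = 179 - 62 = 117 bpm

117 bpm


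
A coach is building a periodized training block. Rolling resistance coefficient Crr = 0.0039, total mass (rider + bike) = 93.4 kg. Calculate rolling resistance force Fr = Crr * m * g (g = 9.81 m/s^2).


Fr = Crr * m * g
= 0.0039 * 93.4 * 9.81
= 3.573 N

3.573 N


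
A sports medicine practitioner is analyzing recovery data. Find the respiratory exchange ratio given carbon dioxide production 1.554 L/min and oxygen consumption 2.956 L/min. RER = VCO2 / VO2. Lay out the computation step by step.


VCO2 = 1.554 L/min
VO2 = 2.956 L/min
RER = 1.554 / 2.956 = 0.5257

0.5257


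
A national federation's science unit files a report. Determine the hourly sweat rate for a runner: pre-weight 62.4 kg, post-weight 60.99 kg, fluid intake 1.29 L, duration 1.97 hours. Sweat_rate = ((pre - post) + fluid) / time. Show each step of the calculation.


Mass lost = 62.4 - 60.99 = 1.41 kg
Add fluid consumed: 1.41 + 1.29 = 2.7 L total sweat
Sweat rate = 2.7 / 1.97 = 1.371 L/h

1.371 L/h


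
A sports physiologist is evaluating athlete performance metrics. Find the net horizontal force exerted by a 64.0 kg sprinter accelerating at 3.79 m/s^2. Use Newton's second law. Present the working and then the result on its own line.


Newton's second law: F = m * a
F = 64.0 * 3.79 = 242.56 N

242.56 N


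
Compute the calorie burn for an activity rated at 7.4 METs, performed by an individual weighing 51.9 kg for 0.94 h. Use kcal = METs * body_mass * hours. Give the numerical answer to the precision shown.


Product of METs and mass = 7.4 * 51.9 = 384.06
Total kcal = 384.06 * 0.94 = 361.02 kcal

361.02 kcal


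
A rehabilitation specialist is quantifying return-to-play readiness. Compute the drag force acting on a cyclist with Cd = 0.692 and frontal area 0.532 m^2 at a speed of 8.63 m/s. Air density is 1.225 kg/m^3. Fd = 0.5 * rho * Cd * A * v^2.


Step 1: v^2 = 74.4769
Step 2: Fd = 0.5 * 1.225 * 0.692 * 0.532 * 74.4769
= 16.794 N

16.794 N


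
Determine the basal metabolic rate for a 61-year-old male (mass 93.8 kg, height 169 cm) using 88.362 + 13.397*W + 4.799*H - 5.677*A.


BMR = 88.362 + 13.397*93.8 + 4.799*169 - 5.677*61
= 1809.73 kcal/day

1809.73 kcal/day


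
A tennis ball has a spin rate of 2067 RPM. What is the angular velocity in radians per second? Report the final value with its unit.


Convert RPM to rad/s: multiply by 2*pi and divide by 60
omega = 2067 * 2 * pi / 60
= 216.456 rad/s

216.456 rad/s


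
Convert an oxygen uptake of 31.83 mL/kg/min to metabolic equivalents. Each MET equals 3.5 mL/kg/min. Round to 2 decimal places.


One MET = 3.5 mL/kg/min
Number of METs = 31.83 / 3.5
= 9.09 METs

9.09 METs


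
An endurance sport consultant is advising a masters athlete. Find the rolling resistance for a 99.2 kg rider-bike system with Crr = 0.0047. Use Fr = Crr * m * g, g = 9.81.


m * g = 99.2 * 9.81 = 973.152 N
Fr = 0.0047 * 973.152 = 4.574 N

4.574 N


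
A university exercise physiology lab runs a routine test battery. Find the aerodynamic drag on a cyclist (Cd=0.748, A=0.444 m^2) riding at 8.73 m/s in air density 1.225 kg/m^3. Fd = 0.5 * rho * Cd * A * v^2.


Fd = 0.5 * 1.225 * 0.748 * 0.444 * 8.73^2
= 0.5 * 1.225 * 0.748 * 0.444 * 76.2129
= 15.503 N

15.503 N


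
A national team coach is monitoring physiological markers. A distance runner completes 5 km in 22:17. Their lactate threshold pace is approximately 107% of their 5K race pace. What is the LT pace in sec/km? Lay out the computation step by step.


Convert to seconds: 22 min 17 s = 1337 s
Pace per km = 1337 / 5 = 267.4 s/km
LT pace = 267.4 * 1.07 = 286.12 s/km

286.12 s/km


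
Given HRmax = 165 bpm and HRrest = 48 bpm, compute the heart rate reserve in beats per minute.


Heart rate reserve = maximum HR minus resting HR
HRR = 165 - 48 = 117 bpm

117 bpm


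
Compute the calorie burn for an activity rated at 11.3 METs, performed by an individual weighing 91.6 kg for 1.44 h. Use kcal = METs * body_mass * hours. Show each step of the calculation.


Product of METs and mass = 11.3 * 91.6 = 1035.08
Total kcal = 1035.08 * 1.44 = 1490.52 kcal

1490.52 kcal


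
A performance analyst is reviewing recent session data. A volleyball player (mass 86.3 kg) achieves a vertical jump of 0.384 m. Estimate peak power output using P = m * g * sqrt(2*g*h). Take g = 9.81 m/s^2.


2 * g * h = 2 * 9.81 * 0.384 = 7.53408
sqrt(7.53408) = 2.744828 m/s
P = 86.3 * 9.81 * 2.744828 = 2323.78 W

2323.78 W


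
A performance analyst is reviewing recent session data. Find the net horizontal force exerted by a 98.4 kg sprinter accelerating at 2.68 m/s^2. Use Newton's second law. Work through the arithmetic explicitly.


Newton's second law: F = m * a
F = 98.4 * 2.68 = 263.71 N

263.71 N


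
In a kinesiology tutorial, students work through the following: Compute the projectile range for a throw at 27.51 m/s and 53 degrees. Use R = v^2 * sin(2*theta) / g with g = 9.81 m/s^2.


Two times the angle = 106 degrees
sin(106) = 0.961262
R = 756.8001 * 0.961262 / 9.81 = 74.157 m

74.157 m


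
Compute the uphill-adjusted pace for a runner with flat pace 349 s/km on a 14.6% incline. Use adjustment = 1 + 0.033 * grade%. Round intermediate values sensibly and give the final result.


Adjustment factor = 1 + 0.033 * 14.6 = 1.4818
Grade-adjusted pace = 349 * 1.4818 = 517.15 s/km

517.15 s/km


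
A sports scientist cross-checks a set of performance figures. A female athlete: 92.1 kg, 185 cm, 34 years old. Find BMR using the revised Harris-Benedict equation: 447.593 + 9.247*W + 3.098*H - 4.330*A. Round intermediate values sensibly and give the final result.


Intercept = 447.593
Weight contribution = 9.247 * 92.1 = 851.6487
Height contribution = 3.098 * 185 = 573.13
Age contribution = 4.33 * 34 = 147.22
BMR = 447.593 + 851.6487 + 573.13 - 147.22
= 1725.15 kcal/day

1725.15 kcal/day


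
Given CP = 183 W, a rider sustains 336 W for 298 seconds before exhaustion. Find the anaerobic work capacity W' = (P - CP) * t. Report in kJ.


Excess power = 336 - 183 = 153 W
Work above CP = 153 * 298 = 45594 J
W' = 45.594 kJ

45.594 kJ


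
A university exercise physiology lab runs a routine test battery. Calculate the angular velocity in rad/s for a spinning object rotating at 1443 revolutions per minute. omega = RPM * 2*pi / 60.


omega = RPM * 2*pi / 60
= 1443 * 6.28318531 / 60
= 151.111 rad/s

151.111 rad/s


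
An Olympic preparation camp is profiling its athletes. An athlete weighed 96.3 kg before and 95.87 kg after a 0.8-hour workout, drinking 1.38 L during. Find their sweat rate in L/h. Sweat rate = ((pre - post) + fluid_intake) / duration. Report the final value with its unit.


Body mass change = 0.43 kg
Total sweat loss = 0.43 + 1.38 = 1.81 L
Rate = 1.81 / 0.8 = 2.263 L/h

2.263 L/h


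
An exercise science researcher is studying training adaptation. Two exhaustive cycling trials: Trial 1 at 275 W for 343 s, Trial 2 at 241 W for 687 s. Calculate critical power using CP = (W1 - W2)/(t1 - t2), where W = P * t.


W1 = 275 * 343 = 94325 J
W2 = 241 * 687 = 165567 J
CP = (94325 - 165567) / (343 - 687)
= -71242 / -344
= 207.1 W

207.1 W


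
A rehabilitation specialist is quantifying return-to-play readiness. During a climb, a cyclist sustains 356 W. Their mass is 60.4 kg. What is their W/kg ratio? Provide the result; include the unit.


Power-to-weight = 356 W / 60.4 kg
= 5.894 W/kg

5.894 W/kg


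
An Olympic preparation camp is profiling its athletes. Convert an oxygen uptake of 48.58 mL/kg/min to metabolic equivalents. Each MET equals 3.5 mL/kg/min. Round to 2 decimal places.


One MET = 3.5 mL/kg/min
Number of METs = 48.58 / 3.5
= 13.88 METs

13.88 METs


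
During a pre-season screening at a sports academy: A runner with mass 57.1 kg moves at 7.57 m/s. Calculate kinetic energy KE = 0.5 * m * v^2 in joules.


v^2 = 7.57^2 = 57.3049
KE = 0.5 * 57.1 * 57.3049
= 1636.05 J

1636.05 J


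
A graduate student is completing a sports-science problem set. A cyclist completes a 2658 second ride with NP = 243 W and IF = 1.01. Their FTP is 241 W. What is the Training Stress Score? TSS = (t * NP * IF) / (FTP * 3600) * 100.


t * NP * IF = 2658 * 243 * 1.01 = 652352.94
FTP * 3600 = 867600
TSS = (652352.94 / 867600) * 100 = 75.19

75.19 TSS


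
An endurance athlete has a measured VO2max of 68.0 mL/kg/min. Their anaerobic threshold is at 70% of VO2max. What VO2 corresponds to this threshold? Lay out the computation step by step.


Anaerobic threshold VO2 = VO2max * 70%
= 68.0 * 0.7
= 47.6 mL/kg/min

47.6 mL/kg/min


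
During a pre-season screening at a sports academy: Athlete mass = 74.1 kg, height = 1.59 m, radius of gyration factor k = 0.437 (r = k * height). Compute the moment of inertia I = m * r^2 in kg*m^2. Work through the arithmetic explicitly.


r = k * height = 0.437 * 1.59 = 0.69483 m
r^2 = 0.69483^2 = 0.482789
I = 74.1 * 0.482789 = 35.775 kg*m^2

35.775 kg*m^2


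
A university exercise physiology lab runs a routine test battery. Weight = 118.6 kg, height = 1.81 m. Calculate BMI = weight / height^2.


height^2 = 1.81^2 = 3.2761
BMI = 118.6 / 3.2761 = 36.2 kg/m^2

36.2 kg/m^2


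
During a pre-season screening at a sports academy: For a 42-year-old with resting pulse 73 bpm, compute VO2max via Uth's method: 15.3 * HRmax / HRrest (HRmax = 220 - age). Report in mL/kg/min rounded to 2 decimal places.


Step 1: HRmax = 220 - 42 = 178 bpm
Step 2: Ratio = 178 / 73 = 2.4384
Step 3: VO2max = 15.3 * 2.4384 = 37.31 mL/kg/min

37.31 mL/kg/min


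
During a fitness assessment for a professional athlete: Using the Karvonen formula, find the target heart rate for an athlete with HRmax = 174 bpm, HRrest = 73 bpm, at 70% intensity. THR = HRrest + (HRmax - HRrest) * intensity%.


HRR = 174 - 73 = 101
THR = 73 + 101 * 0.7
= 73 + 70.7
= 143.7 bpm

143.7 bpm


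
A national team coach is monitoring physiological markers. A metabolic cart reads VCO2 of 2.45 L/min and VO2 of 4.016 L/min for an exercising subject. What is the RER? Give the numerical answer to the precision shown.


RER = VCO2 / VO2 = 2.45 / 4.016 = 0.6101

0.6101


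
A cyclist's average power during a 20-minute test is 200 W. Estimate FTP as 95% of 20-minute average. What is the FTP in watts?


FTP = 20-min power * 0.95
= 200 * 0.95
= 190.0 W

190.0 W


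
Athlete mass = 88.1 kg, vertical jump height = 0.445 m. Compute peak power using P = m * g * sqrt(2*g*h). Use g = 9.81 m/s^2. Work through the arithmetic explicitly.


sqrt(2 * 9.81 * 0.445) = sqrt(8.7309) = 2.95481 m/s
P = 88.1 * 9.81 * 2.95481
= 2553.73 W

2553.73 W


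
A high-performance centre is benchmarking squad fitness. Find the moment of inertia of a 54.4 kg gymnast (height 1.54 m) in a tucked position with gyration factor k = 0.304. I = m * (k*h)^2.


Radius of gyration = 0.304 * 1.54 = 0.46816 m
I = 54.4 * 0.46816^2
= 54.4 * 0.219174
= 11.923 kg*m^2

11.923 kg*m^2


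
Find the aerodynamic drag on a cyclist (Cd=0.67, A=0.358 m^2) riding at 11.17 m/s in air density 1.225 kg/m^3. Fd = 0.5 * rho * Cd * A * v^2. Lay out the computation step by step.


Fd = 0.5 * 1.225 * 0.67 * 0.358 * 11.17^2
= 0.5 * 1.225 * 0.67 * 0.358 * 124.7689
= 18.33 N

18.33 N


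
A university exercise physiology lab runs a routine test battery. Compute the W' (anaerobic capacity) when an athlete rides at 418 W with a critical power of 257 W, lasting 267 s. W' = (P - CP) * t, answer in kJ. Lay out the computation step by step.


Above-CP power = 161 W
Duration = 267 s
W' = 161 * 267 = 42987 J
Convert: 42987 / 1000 = 42.987 kJ

42.987 kJ


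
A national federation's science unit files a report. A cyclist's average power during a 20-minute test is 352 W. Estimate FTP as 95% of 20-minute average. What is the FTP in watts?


FTP = 20-min power * 0.95
= 352 * 0.95
= 334.4 W

334.4 W


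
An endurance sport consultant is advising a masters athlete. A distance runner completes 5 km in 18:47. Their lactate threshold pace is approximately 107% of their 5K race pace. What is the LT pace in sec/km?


Convert to seconds: 18 min 47 s = 1127 s
Pace per km = 1127 / 5 = 225.4 s/km
LT pace = 225.4 * 1.07 = 241.18 s/km

241.18 s/km


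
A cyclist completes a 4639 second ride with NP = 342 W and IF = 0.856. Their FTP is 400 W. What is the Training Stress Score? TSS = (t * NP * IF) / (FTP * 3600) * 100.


t * NP * IF = 4639 * 342 * 0.856 = 1358076.528
FTP * 3600 = 1440000
TSS = (1358076.528 / 1440000) * 100 = 94.31

94.31 TSS


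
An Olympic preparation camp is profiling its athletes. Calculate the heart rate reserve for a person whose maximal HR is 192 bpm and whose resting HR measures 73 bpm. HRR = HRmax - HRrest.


HRmax = 192 bpm
HRrest = 73 bpm
HRR = 192 - 73 = 119 bpm

119 bpm


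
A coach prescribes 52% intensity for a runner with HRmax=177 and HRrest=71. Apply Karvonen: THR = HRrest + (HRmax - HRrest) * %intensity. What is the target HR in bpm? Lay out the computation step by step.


Heart rate reserve = 177 - 71 = 106
Intensity fraction = 52 / 100 = 0.52
THR = 71 + 106 * 0.52 = 126.12 bpm

126.12 bpm


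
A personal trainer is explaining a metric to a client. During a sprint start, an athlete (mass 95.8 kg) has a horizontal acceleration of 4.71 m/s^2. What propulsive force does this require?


Propulsive force = mass * acceleration
= 95.8 kg * 4.71 m/s^2
= 451.22 N

451.22 N


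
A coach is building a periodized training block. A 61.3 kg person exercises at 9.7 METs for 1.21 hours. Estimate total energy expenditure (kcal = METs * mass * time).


Energy = METs * mass(kg) * time(h)
= 9.7 * 61.3 * 1.21
= 719.48 kcal

719.48 kcal


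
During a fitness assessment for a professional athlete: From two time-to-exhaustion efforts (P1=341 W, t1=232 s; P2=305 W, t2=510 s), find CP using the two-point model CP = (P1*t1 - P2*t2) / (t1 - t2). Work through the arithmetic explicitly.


Work in trial 1 = 79112 J
Work in trial 2 = 155550 J
Delta work = -76438 J
Delta time = -278 s
CP = -76438 / -278 = 274.96 W

274.96 W


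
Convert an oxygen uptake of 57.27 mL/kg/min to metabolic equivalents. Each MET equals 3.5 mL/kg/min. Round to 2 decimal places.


One MET = 3.5 mL/kg/min
Number of METs = 57.27 / 3.5
= 16.36 METs

16.36 METs


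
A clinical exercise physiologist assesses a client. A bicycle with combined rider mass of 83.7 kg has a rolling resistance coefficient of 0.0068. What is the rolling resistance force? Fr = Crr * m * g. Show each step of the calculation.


Fr = 0.0068 * 83.7 * 9.81
= 0.56916 * 9.81
= 5.583 N

5.583 N


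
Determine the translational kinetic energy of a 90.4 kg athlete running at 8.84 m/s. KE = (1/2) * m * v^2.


KE = 0.5 * m * v^2
= 0.5 * 90.4 * 8.84^2
= 0.5 * 90.4 * 78.1456
= 3532.18 J

3532.18 J


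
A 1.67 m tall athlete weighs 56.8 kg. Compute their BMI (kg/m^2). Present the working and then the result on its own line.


height^2 = 2.7889 m^2
BMI = 56.8 / 2.7889 = 20.37 kg/m^2

20.37 kg/m^2


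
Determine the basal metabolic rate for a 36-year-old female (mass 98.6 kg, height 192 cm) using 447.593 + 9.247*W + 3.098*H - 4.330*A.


BMR = 447.593 + 9.247*98.6 + 3.098*192 - 4.330*36
= 1798.28 kcal/day

1798.28 kcal/day


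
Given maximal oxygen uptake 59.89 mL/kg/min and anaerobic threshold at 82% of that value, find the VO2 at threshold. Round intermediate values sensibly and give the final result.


Percentage as decimal = 0.82
VO2 at AT = 59.89 * 0.82 = 49.11 mL/kg/min

49.11 mL/kg/min


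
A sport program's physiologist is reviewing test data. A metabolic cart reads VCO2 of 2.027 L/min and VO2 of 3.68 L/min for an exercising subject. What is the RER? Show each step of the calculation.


RER = VCO2 / VO2 = 2.027 / 3.68 = 0.5508

0.5508


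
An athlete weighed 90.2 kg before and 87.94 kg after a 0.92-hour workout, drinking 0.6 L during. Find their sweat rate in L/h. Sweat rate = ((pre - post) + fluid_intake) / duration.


Body mass change = 2.26 kg
Total sweat loss = 2.26 + 0.6 = 2.86 L
Rate = 2.86 / 0.92 = 3.109 L/h

3.109 L/h


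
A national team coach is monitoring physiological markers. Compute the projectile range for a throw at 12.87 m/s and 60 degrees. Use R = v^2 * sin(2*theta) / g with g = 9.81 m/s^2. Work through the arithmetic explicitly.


Two times the angle = 120 degrees
sin(120) = 0.866025
R = 165.6369 * 0.866025 / 9.81 = 14.622 m

14.622 m


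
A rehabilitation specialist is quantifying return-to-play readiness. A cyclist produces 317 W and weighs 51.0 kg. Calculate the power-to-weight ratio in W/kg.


P/W = power / mass
= 317 / 51.0
= 6.216 W/kg

6.216 W/kg


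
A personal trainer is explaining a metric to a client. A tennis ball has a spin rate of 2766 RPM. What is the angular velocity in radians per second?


Convert RPM to rad/s: multiply by 2*pi and divide by 60
omega = 2766 * 2 * pi / 60
= 289.655 rad/s

289.655 rad/s


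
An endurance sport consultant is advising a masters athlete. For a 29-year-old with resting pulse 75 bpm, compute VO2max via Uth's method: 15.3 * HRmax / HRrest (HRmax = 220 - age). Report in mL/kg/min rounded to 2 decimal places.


Step 1: HRmax = 220 - 29 = 191 bpm
Step 2: Ratio = 191 / 75 = 2.5467
Step 3: VO2max = 15.3 * 2.5467 = 38.96 mL/kg/min

38.96 mL/kg/min


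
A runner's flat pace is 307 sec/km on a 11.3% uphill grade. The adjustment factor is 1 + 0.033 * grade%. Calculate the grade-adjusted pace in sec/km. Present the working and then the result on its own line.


Factor = 1 + 0.033 * 11.3 = 1.3729
Adjusted pace = 307 * 1.3729
= 421.48 sec/km

421.48 s/km


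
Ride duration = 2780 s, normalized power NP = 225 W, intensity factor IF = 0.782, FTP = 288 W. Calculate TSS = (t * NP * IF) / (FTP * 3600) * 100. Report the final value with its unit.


Numerator = 2780 * 225 * 0.782 = 489141.0
Denominator = 288 * 3600 = 1036800
TSS = 489141.0 / 1036800 * 100
= 47.18

47.18 TSS


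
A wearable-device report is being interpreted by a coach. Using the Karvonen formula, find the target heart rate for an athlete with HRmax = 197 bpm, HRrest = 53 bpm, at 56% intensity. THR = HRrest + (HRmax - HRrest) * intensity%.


HRR = 197 - 53 = 144
THR = 53 + 144 * 0.56
= 53 + 80.64
= 133.64 bpm

133.64 bpm


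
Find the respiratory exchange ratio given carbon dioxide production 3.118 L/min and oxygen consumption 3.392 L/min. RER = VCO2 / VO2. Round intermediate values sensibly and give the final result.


VCO2 = 3.118 L/min
VO2 = 3.392 L/min
RER = 3.118 / 3.392 = 0.9192

0.9192


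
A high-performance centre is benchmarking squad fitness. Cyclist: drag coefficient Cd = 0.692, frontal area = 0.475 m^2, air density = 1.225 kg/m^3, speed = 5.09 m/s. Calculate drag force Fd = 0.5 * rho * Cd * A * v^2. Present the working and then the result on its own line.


v^2 = 5.09^2 = 25.9081
Fd = 0.5 * 1.225 * 0.692 * 0.475 * 25.9081
= 5.216 N

5.216 N


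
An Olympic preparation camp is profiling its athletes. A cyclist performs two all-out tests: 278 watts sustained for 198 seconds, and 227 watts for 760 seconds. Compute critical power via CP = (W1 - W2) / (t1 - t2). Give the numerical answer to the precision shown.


W1 = P1 * t1 = 278 * 198 = 55044 J
W2 = P2 * t2 = 227 * 760 = 172520 J
CP = (55044 - 172520) / (198 - 760)
= 209.03 W

209.03 W


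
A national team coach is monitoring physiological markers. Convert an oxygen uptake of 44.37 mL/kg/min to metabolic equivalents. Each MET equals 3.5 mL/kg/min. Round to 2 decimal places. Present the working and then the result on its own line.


One MET = 3.5 mL/kg/min
Number of METs = 44.37 / 3.5
= 12.68 METs

12.68 METs


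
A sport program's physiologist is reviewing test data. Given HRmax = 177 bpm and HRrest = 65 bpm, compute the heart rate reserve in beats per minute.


Heart rate reserve = maximum HR minus resting HR
HRR = 177 - 65 = 112 bpm

112 bpm


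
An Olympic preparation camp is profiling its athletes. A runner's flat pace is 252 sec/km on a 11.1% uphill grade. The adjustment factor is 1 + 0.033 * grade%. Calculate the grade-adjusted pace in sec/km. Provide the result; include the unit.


Factor = 1 + 0.033 * 11.1 = 1.3663
Adjusted pace = 252 * 1.3663
= 344.31 sec/km

344.31 s/km


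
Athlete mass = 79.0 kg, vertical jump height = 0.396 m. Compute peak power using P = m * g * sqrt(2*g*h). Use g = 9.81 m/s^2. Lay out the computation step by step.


sqrt(2 * 9.81 * 0.396) = sqrt(7.76952) = 2.787386 m/s
P = 79.0 * 9.81 * 2.787386
= 2160.2 W

2160.2 W


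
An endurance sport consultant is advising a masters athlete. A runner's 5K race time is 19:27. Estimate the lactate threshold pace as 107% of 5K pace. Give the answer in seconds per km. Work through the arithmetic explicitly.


Total race time = 19*60 + 27 = 1167 seconds
5K pace = 1167 / 5 = 233.4 sec/km
LT pace = 233.4 * 1.07 = 249.74 sec/km

249.74 s/km


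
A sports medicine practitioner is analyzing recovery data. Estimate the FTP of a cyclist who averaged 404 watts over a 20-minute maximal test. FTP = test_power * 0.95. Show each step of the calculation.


FTP = 404 * 0.95 = 383.8 W

383.8 W


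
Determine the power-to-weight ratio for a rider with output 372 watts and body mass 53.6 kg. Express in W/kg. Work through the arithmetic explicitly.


P/W = 372 / 53.6 = 6.94 W/kg

6.94 W/kg
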